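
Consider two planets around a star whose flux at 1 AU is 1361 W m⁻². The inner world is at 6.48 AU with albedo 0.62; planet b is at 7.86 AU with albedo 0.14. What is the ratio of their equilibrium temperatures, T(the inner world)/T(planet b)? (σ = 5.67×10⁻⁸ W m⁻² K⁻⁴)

T_eq = [S₀(1−A)/(4σd²)]^(1/4), so T ∝ (1−A)^(1/4) / √d.
T₁ = [1361×0.38/(4×5.67×10⁻⁸×6.48²)]^(1/4) = 85.84 K.
T₂ = [1361×0.86/(4×5.67×10⁻⁸×7.86²)]^(1/4) = 95.60 K.

T₁/T₂ ≈ 0.898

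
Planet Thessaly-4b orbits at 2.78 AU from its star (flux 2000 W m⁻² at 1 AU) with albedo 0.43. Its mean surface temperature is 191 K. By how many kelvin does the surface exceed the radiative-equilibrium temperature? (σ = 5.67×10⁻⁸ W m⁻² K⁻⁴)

ΔT ≈ 31.3 K

S = 2000/2.78² = 258.8 W m⁻².
T_eq = [S(1−A)/(4σ)]^(1/4) = [258.8×0.57/(4×5.67×10⁻⁸)]^(1/4) = 159.7 K.
ΔT = T_surf − T_eq = 191 − 159.7.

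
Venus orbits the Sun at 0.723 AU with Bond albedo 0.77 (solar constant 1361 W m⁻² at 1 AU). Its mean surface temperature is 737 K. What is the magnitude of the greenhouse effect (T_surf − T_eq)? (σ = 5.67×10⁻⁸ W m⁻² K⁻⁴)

ΔT ≈ 510.3 K

S = 1361/0.723² = 2604 W m⁻².
T_eq = [S(1−A)/(4σ)]^(1/4) = [2604×0.23/(4×5.67×10⁻⁸)]^(1/4) = 226.7 K.
ΔT = T_surf − T_eq = 737 − 226.7.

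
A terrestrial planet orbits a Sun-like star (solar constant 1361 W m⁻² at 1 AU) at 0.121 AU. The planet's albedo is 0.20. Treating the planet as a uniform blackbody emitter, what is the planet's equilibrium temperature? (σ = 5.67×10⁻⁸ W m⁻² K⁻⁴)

T_eq ≈ 757 K

Flux at 0.121 AU: S = 1361/0.121² = 9.30×10⁴ W m⁻².
Energy balance: absorbed = emitted ⇒ πR²·S(1−A) = 4πR²·σT_eq⁴, so T_eq⁴ = S(1−A)/(4σ).
T_eq = [9.30×10⁴ × 0.80 / (4 × 5.67×10⁻⁸)]^(1/4) = (3.28×10¹¹)^(1/4) = 757 K.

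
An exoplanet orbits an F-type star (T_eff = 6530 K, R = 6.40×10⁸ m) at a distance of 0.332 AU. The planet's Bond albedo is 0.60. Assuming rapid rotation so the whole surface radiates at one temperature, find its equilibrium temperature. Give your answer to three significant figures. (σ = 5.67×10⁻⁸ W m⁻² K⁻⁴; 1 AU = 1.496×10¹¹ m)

d = 0.332 AU = 4.97×10¹⁰ m.
L = 4πR_⋆²σT_⋆⁴ = 4π(6.40×10⁸)² × 5.67×10⁻⁸ × (6530)⁴ = 5.31×10²⁶ W.
S = L/(4πd²) = 1.71×10⁴ W m⁻².
Energy balance: absorbed = emitted ⇒ πR²·S(1−A) = 4πR²·σT_eq⁴, so T_eq⁴ = S(1−A)/(4σ).
T_eq = [1.71×10⁴ × 0.40 / (4 × 5.67×10⁻⁸)]^(1/4) = (3.02×10¹⁰)^(1/4) = 417 K.

T_eq ≈ 417 K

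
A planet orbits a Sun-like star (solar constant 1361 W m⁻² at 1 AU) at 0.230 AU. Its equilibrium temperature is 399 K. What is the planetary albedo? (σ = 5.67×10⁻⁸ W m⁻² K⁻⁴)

Flux at 0.230 AU: S = 1361/0.230² = 2.57×10⁴ W m⁻².
From T_eq⁴ = S(1−A)/(4σ): 1−A = 4σT_eq⁴/S.
1−A = 4 × 5.67×10⁻⁸ × (399)⁴ / 2.57×10⁴ = 0.223.

A ≈ 0.78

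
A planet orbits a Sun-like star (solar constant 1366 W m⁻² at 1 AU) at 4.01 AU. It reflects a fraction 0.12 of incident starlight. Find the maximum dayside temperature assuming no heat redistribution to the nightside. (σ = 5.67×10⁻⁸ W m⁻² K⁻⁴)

T_ss ≈ 191 K

Flux at 4.01 AU: S = 1366/4.01² = 84.9 W m⁻².
With no redistribution each surface element balances locally: S(1−A) = σT⁴.
T = [84.9 × 0.88 / 5.67×10⁻⁸]^(1/4) = (1.32×10⁹)^(1/4) = 191 K.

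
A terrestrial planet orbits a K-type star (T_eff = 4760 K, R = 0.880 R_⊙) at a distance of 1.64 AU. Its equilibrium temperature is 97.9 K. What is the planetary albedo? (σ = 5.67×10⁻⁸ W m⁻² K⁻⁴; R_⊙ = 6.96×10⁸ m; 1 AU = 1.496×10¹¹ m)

R_⋆ = 0.880 × 6.96×10⁸ = 6.12×10⁸ m.
d = 1.64 AU = 2.45×10¹¹ m.
L = 4πR_⋆²σT_⋆⁴ = 4π(6.12×10⁸)² × 5.67×10⁻⁸ × (4760)⁴ = 1.37×10²⁶ W.
S = L/(4πd²) = 181 W m⁻².
From T_eq⁴ = S(1−A)/(4σ): 1−A = 4σT_eq⁴/S.
1−A = 4 × 5.67×10⁻⁸ × (97.9)⁴ / 181 = 0.115.

A ≈ 0.89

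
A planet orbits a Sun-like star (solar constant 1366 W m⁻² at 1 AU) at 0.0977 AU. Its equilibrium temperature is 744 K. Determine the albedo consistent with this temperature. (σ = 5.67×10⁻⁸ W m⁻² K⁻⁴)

A ≈ 0.51

Flux at 0.0977 AU: S = 1366/0.0977² = 1.43×10⁵ W m⁻².
From T_eq⁴ = S(1−A)/(4σ): 1−A = 4σT_eq⁴/S.
1−A = 4 × 5.67×10⁻⁸ × (744)⁴ / 1.43×10⁵ = 0.486.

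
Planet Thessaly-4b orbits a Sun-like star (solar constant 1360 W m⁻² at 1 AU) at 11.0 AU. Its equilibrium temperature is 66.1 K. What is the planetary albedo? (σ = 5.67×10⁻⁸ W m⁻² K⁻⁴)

A ≈ 0.61

Flux at 11.0 AU: S = 1360/11.0² = 11.2 W m⁻².
From T_eq⁴ = S(1−A)/(4σ): 1−A = 4σT_eq⁴/S.
1−A = 4 × 5.67×10⁻⁸ × (66.1)⁴ / 11.2 = 0.385.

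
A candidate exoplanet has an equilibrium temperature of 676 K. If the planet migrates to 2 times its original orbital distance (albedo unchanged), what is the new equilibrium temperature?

T_eq ≈ 478 K

T_eq ∝ L^(1/4) · d^(−1/2).
T′ = 676 / 2^(1/2) = 478 K.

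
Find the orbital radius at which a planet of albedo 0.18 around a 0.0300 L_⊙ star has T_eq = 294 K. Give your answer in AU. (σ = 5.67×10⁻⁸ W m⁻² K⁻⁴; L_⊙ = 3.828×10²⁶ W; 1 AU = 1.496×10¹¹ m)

d ≈ 0.141 AU

L = 0.0300 × 3.828×10²⁶ = 1.15×10²⁵ W.
From T_eq⁴ = L(1−A)/(16πσd²): d = √[L(1−A)/(16πσT_eq⁴)].
d = √[1.15×10²⁵ × 0.82 / (16π × 5.67×10⁻⁸ × (294)⁴)] = 2.10×10¹⁰ m = 0.141 AU.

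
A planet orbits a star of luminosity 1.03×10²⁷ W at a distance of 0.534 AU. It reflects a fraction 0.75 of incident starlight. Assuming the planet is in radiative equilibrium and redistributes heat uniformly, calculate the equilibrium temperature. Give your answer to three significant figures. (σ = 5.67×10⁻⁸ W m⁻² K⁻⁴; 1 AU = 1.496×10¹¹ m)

T_eq ≈ 345 K

d = 0.534 AU = 7.99×10¹⁰ m.
Flux: S = L/(4πd²) = 1.03×10²⁷/(4π×(7.99×10¹⁰)²) = 1.28×10⁴ W m⁻².
Energy balance: absorbed = emitted ⇒ πR²·S(1−A) = 4πR²·σT_eq⁴, so T_eq⁴ = S(1−A)/(4σ).
T_eq = [1.28×10⁴ × 0.25 / (4 × 5.67×10⁻⁸)]^(1/4) = (1.42×10¹⁰)^(1/4) = 345 K.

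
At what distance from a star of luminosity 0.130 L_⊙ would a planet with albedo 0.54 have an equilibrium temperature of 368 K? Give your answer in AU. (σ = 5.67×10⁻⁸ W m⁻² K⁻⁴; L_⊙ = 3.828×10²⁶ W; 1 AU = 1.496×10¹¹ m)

d ≈ 0.140 AU

L = 0.130 × 3.828×10²⁶ = 4.98×10²⁵ W.
From T_eq⁴ = L(1−A)/(16πσd²): d = √[L(1−A)/(16πσT_eq⁴)].
d = √[4.98×10²⁵ × 0.46 / (16π × 5.67×10⁻⁸ × (368)⁴)] = 2.09×10¹⁰ m = 0.140 AU.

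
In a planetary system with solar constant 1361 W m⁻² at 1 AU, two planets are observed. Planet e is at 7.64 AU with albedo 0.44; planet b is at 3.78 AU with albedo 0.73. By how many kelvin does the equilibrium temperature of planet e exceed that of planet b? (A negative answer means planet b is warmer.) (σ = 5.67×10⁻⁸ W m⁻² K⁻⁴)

ΔT ≈ -16.1 K

T_eq = [S₀(1−A)/(4σd²)]^(1/4), so T ∝ (1−A)^(1/4) / √d.
T₁ = [1361×0.56/(4×5.67×10⁻⁸×7.64²)]^(1/4) = 87.11 K.
T₂ = [1361×0.27/(4×5.67×10⁻⁸×3.78²)]^(1/4) = 103.19 K.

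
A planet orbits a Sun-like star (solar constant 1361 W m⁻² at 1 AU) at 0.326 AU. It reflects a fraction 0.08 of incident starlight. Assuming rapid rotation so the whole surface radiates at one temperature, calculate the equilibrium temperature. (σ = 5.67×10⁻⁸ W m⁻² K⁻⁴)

T_eq ≈ 477 K

Flux at 0.326 AU: S = 1361/0.326² = 1.28×10⁴ W m⁻².
Energy balance: absorbed = emitted ⇒ πR²·S(1−A) = 4πR²·σT_eq⁴, so T_eq⁴ = S(1−A)/(4σ).
T_eq = [1.28×10⁴ × 0.92 / (4 × 5.67×10⁻⁸)]^(1/4) = (5.19×10¹⁰)^(1/4) = 477 K.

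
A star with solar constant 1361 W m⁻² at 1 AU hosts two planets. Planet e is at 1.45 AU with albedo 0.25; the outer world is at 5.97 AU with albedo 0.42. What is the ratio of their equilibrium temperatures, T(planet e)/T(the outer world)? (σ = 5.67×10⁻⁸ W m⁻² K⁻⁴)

T_eq = [S₀(1−A)/(4σd²)]^(1/4), so T ∝ (1−A)^(1/4) / √d.
T₁ = [1361×0.75/(4×5.67×10⁻⁸×1.45²)]^(1/4) = 215.10 K.
T₂ = [1361×0.58/(4×5.67×10⁻⁸×5.97²)]^(1/4) = 99.41 K.

T₁/T₂ ≈ 2.164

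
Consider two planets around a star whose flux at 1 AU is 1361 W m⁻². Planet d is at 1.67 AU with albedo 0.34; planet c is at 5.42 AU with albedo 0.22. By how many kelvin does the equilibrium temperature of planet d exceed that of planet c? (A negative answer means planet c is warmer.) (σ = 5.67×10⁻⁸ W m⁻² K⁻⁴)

T_eq = [S₀(1−A)/(4σd²)]^(1/4), so T ∝ (1−A)^(1/4) / √d.
T₁ = [1361×0.66/(4×5.67×10⁻⁸×1.67²)]^(1/4) = 194.13 K.
T₂ = [1361×0.78/(4×5.67×10⁻⁸×5.42²)]^(1/4) = 112.35 K.

ΔT ≈ 81.8 K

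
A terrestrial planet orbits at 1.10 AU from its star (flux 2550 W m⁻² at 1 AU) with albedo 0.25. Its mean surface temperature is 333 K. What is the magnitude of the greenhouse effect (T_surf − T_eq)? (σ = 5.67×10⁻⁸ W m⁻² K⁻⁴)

ΔT ≈ 44.1 K

S = 2550/1.10² = 2107 W m⁻².
T_eq = [S(1−A)/(4σ)]^(1/4) = [2107×0.75/(4×5.67×10⁻⁸)]^(1/4) = 288.9 K.
ΔT = T_surf − T_eq = 333 − 288.9.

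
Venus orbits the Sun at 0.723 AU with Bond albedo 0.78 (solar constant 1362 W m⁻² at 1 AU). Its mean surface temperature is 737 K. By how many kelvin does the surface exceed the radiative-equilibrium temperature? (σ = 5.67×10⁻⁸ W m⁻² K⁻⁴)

S = 1362/0.723² = 2606 W m⁻².
T_eq = [S(1−A)/(4σ)]^(1/4) = [2606×0.22/(4×5.67×10⁻⁸)]^(1/4) = 224.2 K.
ΔT = T_surf − T_eq = 737 − 224.2.

ΔT ≈ 512.8 K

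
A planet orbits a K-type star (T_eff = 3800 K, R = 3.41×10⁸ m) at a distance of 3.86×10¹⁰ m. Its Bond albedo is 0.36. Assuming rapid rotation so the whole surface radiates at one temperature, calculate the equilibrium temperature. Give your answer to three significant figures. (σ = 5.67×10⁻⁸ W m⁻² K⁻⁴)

T_eq ≈ 226 K

L = 4πR_⋆²σT_⋆⁴ = 4π(3.41×10⁸)² × 5.67×10⁻⁸ × (3800)⁴ = 1.73×10²⁵ W.
S = L/(4πd²) = 923 W m⁻².
Energy balance: absorbed = emitted ⇒ πR²·S(1−A) = 4πR²·σT_eq⁴, so T_eq⁴ = S(1−A)/(4σ).
T_eq = [923 × 0.64 / (4 × 5.67×10⁻⁸)]^(1/4) = (2.60×10⁹)^(1/4) = 226 K.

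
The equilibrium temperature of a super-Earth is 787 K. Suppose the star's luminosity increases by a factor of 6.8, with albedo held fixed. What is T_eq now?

T_eq ∝ L^(1/4) · d^(−1/2).
T′ = 787 × 6.8^(1/4) = 1270 K.

T_eq ≈ 1270 K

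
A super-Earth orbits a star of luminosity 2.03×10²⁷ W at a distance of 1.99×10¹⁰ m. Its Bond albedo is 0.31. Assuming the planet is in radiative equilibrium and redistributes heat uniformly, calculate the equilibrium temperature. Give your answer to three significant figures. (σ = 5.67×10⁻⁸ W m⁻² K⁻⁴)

Flux: S = L/(4πd²) = 2.03×10²⁷/(4π×(1.99×10¹⁰)²) = 4.08×10⁵ W m⁻².
Energy balance: absorbed = emitted ⇒ πR²·S(1−A) = 4πR²·σT_eq⁴, so T_eq⁴ = S(1−A)/(4σ).
T_eq = [4.08×10⁵ × 0.69 / (4 × 5.67×10⁻⁸)]^(1/4) = (1.24×10¹²)^(1/4) = 1060 K.

T_eq ≈ 1060 K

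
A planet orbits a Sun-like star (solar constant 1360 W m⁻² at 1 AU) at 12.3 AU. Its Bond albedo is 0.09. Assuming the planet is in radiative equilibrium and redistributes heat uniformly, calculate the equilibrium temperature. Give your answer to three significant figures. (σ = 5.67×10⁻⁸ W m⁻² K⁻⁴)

T_eq ≈ 77.5 K

Flux at 12.3 AU: S = 1360/12.3² = 8.99 W m⁻².
Energy balance: absorbed = emitted ⇒ πR²·S(1−A) = 4πR²·σT_eq⁴, so T_eq⁴ = S(1−A)/(4σ).
T_eq = [8.99 × 0.91 / (4 × 5.67×10⁻⁸)]^(1/4) = (3.61×10⁷)^(1/4) = 77.5 K.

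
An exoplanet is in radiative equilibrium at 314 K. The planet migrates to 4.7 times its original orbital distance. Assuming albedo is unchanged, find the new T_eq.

T_eq ∝ L^(1/4) · d^(−1/2).
T′ = 314 / 4.7^(1/2) = 145 K.

T_eq ≈ 145 K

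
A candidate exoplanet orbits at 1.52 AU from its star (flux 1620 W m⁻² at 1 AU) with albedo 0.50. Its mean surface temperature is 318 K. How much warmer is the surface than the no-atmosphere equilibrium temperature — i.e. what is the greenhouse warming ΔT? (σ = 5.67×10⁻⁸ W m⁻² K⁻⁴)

S = 1620/1.52² = 701.2 W m⁻².
T_eq = [S(1−A)/(4σ)]^(1/4) = [701.2×0.50/(4×5.67×10⁻⁸)]^(1/4) = 198.3 K.
ΔT = T_surf − T_eq = 318 − 198.3.

ΔT ≈ 119.7 K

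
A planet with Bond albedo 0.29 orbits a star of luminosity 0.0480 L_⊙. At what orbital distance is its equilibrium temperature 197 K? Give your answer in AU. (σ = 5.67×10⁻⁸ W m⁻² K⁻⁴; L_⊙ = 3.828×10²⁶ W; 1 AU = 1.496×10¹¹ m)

d ≈ 0.369 AU

L = 0.0480 × 3.828×10²⁶ = 1.84×10²⁵ W.
From T_eq⁴ = L(1−A)/(16πσd²): d = √[L(1−A)/(16πσT_eq⁴)].
d = √[1.84×10²⁵ × 0.71 / (16π × 5.67×10⁻⁸ × (197)⁴)] = 5.51×10¹⁰ m = 0.369 AU.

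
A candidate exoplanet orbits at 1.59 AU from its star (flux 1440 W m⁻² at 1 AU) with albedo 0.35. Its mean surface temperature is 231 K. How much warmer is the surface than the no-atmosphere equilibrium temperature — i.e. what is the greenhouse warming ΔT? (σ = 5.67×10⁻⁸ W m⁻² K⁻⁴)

ΔT ≈ 30.0 K

S = 1440/1.59² = 569.6 W m⁻².
T_eq = [S(1−A)/(4σ)]^(1/4) = [569.6×0.65/(4×5.67×10⁻⁸)]^(1/4) = 201.0 K.
ΔT = T_surf − T_eq = 231 − 201.0.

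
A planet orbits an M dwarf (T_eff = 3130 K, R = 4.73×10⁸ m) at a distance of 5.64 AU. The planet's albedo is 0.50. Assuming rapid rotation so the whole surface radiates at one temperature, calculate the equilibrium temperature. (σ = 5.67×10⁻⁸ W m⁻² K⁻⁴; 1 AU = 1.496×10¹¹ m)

d = 5.64 AU = 8.44×10¹¹ m.
L = 4πR_⋆²σT_⋆⁴ = 4π(4.73×10⁸)² × 5.67×10⁻⁸ × (3130)⁴ = 1.53×10²⁵ W.
S = L/(4πd²) = 1.71 W m⁻².
Energy balance: absorbed = emitted ⇒ πR²·S(1−A) = 4πR²·σT_eq⁴, so T_eq⁴ = S(1−A)/(4σ).
T_eq = [1.71 × 0.50 / (4 × 5.67×10⁻⁸)]^(1/4) = (3.77×10⁶)^(1/4) = 44.1 K.

T_eq ≈ 44.1 K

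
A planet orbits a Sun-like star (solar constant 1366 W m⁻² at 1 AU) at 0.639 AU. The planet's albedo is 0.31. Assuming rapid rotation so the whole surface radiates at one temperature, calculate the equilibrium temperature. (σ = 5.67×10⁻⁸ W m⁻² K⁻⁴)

Flux at 0.639 AU: S = 1366/0.639² = 3350 W m⁻².
Energy balance: absorbed = emitted ⇒ πR²·S(1−A) = 4πR²·σT_eq⁴, so T_eq⁴ = S(1−A)/(4σ).
T_eq = [3350 × 0.69 / (4 × 5.67×10⁻⁸)]^(1/4) = (1.02×10¹⁰)^(1/4) = 318 K.

T_eq ≈ 318 K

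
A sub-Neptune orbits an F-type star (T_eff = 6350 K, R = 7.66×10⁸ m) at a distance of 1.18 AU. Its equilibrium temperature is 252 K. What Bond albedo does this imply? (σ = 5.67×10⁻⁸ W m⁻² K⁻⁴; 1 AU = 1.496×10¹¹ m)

A ≈ 0.47

d = 1.18 AU = 1.77×10¹¹ m.
L = 4πR_⋆²σT_⋆⁴ = 4π(7.66×10⁸)² × 5.67×10⁻⁸ × (6350)⁴ = 6.80×10²⁶ W.
S = L/(4πd²) = 1740 W m⁻².
From T_eq⁴ = S(1−A)/(4σ): 1−A = 4σT_eq⁴/S.
1−A = 4 × 5.67×10⁻⁸ × (252)⁴ / 1740 = 0.527.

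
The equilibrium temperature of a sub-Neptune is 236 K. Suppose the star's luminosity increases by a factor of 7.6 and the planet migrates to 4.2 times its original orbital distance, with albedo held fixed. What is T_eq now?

T_eq ≈ 191 K

T_eq ∝ L^(1/4) · d^(−1/2).
T′ = 236 × 7.6^(1/4) / 4.2^(1/2) = 191 K.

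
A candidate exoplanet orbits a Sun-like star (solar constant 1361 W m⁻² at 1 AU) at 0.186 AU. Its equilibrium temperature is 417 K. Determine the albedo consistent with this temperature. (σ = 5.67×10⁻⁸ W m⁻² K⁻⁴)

Flux at 0.186 AU: S = 1361/0.186² = 3.93×10⁴ W m⁻².
From T_eq⁴ = S(1−A)/(4σ): 1−A = 4σT_eq⁴/S.
1−A = 4 × 5.67×10⁻⁸ × (417)⁴ / 3.93×10⁴ = 0.174.

A ≈ 0.83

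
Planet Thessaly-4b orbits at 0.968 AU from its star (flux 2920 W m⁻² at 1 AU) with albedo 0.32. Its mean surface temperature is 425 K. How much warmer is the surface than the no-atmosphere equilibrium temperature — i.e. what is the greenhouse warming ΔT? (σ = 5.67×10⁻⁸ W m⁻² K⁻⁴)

ΔT ≈ 114.1 K

S = 2920/0.968² = 3116 W m⁻².
T_eq = [S(1−A)/(4σ)]^(1/4) = [3116×0.68/(4×5.67×10⁻⁸)]^(1/4) = 310.9 K.
ΔT = T_surf − T_eq = 425 − 310.9.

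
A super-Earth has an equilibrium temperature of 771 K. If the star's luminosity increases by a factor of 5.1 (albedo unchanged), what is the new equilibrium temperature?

T_eq ∝ L^(1/4) · d^(−1/2).
T′ = 771 × 5.1^(1/4) = 1160 K.

T_eq ≈ 1160 K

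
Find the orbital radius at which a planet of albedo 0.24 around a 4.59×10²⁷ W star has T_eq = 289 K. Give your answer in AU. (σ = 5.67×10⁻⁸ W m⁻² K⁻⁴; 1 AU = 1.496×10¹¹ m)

d ≈ 2.80 AU

From T_eq⁴ = L(1−A)/(16πσd²): d = √[L(1−A)/(16πσT_eq⁴)].
d = √[4.59×10²⁷ × 0.76 / (16π × 5.67×10⁻⁸ × (289)⁴)] = 4.19×10¹¹ m = 2.80 AU.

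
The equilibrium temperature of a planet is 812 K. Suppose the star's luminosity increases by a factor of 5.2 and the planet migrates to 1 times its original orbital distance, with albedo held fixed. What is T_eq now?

T_eq ∝ L^(1/4) · d^(−1/2).
T′ = 812 × 5.2^(1/4) / 1^(1/2) = 1230 K.

T_eq ≈ 1230 K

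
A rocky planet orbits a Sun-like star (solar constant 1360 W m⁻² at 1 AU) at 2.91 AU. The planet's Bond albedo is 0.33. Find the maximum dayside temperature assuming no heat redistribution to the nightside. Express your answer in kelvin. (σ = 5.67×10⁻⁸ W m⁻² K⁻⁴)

T_ss ≈ 209 K

Flux at 2.91 AU: S = 1360/2.91² = 161 W m⁻².
With no redistribution each surface element balances locally: S(1−A) = σT⁴.
T = [161 × 0.67 / 5.67×10⁻⁸]^(1/4) = (1.90×10⁹)^(1/4) = 209 K.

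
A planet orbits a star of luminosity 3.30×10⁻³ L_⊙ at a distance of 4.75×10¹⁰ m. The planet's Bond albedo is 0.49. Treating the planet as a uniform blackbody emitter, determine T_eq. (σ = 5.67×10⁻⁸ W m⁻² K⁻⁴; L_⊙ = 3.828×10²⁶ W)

L = 3.30×10⁻³ × 3.828×10²⁶ = 1.26×10²⁴ W.
Flux: S = L/(4πd²) = 1.26×10²⁴/(4π×(4.75×10¹⁰)²) = 44.6 W m⁻².
Energy balance: absorbed = emitted ⇒ πR²·S(1−A) = 4πR²·σT_eq⁴, so T_eq⁴ = S(1−A)/(4σ).
T_eq = [44.6 × 0.51 / (4 × 5.67×10⁻⁸)]^(1/4) = (1.00×10⁸)^(1/4) = 100 K.

T_eq ≈ 100 K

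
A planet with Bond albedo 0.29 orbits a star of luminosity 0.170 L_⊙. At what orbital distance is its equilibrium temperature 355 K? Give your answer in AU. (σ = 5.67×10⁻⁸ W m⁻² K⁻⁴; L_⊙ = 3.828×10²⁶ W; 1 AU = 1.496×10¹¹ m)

d ≈ 0.214 AU

L = 0.170 × 3.828×10²⁶ = 6.51×10²⁵ W.
From T_eq⁴ = L(1−A)/(16πσd²): d = √[L(1−A)/(16πσT_eq⁴)].
d = √[6.51×10²⁵ × 0.71 / (16π × 5.67×10⁻⁸ × (355)⁴)] = 3.19×10¹⁰ m = 0.214 AU.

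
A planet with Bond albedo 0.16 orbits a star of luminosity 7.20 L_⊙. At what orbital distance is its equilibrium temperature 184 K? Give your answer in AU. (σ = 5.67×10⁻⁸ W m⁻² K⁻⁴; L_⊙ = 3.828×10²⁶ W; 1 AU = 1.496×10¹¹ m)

d ≈ 5.63 AU

L = 7.20 × 3.828×10²⁶ = 2.76×10²⁷ W.
From T_eq⁴ = L(1−A)/(16πσd²): d = √[L(1−A)/(16πσT_eq⁴)].
d = √[2.76×10²⁷ × 0.84 / (16π × 5.67×10⁻⁸ × (184)⁴)] = 8.42×10¹¹ m = 5.63 AU.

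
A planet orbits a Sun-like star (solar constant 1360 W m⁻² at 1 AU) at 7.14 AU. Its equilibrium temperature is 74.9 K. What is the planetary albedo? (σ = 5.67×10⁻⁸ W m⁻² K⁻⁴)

Flux at 7.14 AU: S = 1360/7.14² = 26.7 W m⁻².
From T_eq⁴ = S(1−A)/(4σ): 1−A = 4σT_eq⁴/S.
1−A = 4 × 5.67×10⁻⁸ × (74.9)⁴ / 26.7 = 0.268.

A ≈ 0.73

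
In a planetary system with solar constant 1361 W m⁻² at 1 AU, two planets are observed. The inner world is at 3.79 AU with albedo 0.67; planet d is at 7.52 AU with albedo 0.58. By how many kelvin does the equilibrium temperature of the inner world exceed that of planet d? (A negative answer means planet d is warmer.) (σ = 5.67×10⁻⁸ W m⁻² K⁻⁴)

ΔT ≈ 26.7 K

T_eq = [S₀(1−A)/(4σd²)]^(1/4), so T ∝ (1−A)^(1/4) / √d.
T₁ = [1361×0.33/(4×5.67×10⁻⁸×3.79²)]^(1/4) = 108.36 K.
T₂ = [1361×0.42/(4×5.67×10⁻⁸×7.52²)]^(1/4) = 81.71 K.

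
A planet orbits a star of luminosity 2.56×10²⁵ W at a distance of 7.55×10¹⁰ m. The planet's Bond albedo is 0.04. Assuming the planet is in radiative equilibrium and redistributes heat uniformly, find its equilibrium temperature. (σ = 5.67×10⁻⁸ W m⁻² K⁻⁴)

Flux: S = L/(4πd²) = 2.56×10²⁵/(4π×(7.55×10¹⁰)²) = 357 W m⁻².
Energy balance: absorbed = emitted ⇒ πR²·S(1−A) = 4πR²·σT_eq⁴, so T_eq⁴ = S(1−A)/(4σ).
T_eq = [357 × 0.96 / (4 × 5.67×10⁻⁸)]^(1/4) = (1.51×10⁹)^(1/4) = 197 K.

T_eq ≈ 197 K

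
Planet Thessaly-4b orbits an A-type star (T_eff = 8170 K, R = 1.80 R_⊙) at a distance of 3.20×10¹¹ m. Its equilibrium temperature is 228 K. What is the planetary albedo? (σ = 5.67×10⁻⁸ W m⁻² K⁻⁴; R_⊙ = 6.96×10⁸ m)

R_⋆ = 1.80 × 6.96×10⁸ = 1.25×10⁹ m.
L = 4πR_⋆²σT_⋆⁴ = 4π(1.25×10⁹)² × 5.67×10⁻⁸ × (8170)⁴ = 4.98×10²⁷ W.
S = L/(4πd²) = 3870 W m⁻².
From T_eq⁴ = S(1−A)/(4σ): 1−A = 4σT_eq⁴/S.
1−A = 4 × 5.67×10⁻⁸ × (228)⁴ / 3870 = 0.158.

A ≈ 0.84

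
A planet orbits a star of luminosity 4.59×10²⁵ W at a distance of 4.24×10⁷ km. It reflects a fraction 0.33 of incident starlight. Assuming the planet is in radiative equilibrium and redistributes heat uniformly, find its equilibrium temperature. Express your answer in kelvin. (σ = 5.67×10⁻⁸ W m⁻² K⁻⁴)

d = 4.24×10⁷ km = 4.24×10¹⁰ m.
Flux: S = L/(4πd²) = 4.59×10²⁵/(4π×(4.24×10¹⁰)²) = 2030 W m⁻².
Energy balance: absorbed = emitted ⇒ πR²·S(1−A) = 4πR²·σT_eq⁴, so T_eq⁴ = S(1−A)/(4σ).
T_eq = [2030 × 0.67 / (4 × 5.67×10⁻⁸)]^(1/4) = (6.00×10⁹)^(1/4) = 278 K.

T_eq ≈ 278 K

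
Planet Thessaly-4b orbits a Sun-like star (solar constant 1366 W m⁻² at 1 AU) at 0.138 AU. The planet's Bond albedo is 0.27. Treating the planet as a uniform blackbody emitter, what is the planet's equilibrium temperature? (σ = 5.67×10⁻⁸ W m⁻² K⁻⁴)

Flux at 0.138 AU: S = 1366/0.138² = 7.17×10⁴ W m⁻².
Energy balance: absorbed = emitted ⇒ πR²·S(1−A) = 4πR²·σT_eq⁴, so T_eq⁴ = S(1−A)/(4σ).
T_eq = [7.17×10⁴ × 0.73 / (4 × 5.67×10⁻⁸)]^(1/4) = (2.31×10¹¹)^(1/4) = 693 K.

T_eq ≈ 693 K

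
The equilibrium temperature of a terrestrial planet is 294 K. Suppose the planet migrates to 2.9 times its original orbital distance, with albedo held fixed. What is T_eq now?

T_eq ≈ 173 K

T_eq ∝ L^(1/4) · d^(−1/2).
T′ = 294 / 2.9^(1/2) = 173 K.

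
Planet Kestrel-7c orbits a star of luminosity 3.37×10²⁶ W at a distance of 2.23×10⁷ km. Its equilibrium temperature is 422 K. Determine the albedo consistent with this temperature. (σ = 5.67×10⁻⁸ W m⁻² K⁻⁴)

d = 2.23×10⁷ km = 2.23×10¹⁰ m.
Flux: S = L/(4πd²) = 3.37×10²⁶/(4π×(2.23×10¹⁰)²) = 5.39×10⁴ W m⁻².
From T_eq⁴ = S(1−A)/(4σ): 1−A = 4σT_eq⁴/S.
1−A = 4 × 5.67×10⁻⁸ × (422)⁴ / 5.39×10⁴ = 0.133.

A ≈ 0.87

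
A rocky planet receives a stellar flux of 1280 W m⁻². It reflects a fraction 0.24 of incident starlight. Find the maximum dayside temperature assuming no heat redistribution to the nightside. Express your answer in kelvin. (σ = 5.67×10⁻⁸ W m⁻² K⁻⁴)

With no redistribution each surface element balances locally: S(1−A) = σT⁴.
T = [1280 × 0.76 / 5.67×10⁻⁸]^(1/4) = (1.72×10¹⁰)^(1/4) = 362 K.

T_ss ≈ 362 K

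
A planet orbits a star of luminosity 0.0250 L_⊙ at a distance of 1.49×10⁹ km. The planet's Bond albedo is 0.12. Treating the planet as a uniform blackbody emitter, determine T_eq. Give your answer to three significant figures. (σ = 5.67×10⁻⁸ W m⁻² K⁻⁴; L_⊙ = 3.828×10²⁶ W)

d = 1.49×10⁹ km = 1.49×10¹² m.
L = 0.0250 × 3.828×10²⁶ = 9.57×10²⁴ W.
Flux: S = L/(4πd²) = 9.57×10²⁴/(4π×(1.49×10¹²)²) = 0.343 W m⁻².
Energy balance: absorbed = emitted ⇒ πR²·S(1−A) = 4πR²·σT_eq⁴, so T_eq⁴ = S(1−A)/(4σ).
T_eq = [0.343 × 0.88 / (4 × 5.67×10⁻⁸)]^(1/4) = (1.33×10⁶)^(1/4) = 34.0 K.

T_eq ≈ 34.0 K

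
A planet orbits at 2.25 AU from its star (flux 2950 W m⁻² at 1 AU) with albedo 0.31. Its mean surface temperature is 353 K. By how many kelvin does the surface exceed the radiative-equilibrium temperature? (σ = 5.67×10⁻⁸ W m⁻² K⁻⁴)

S = 2950/2.25² = 582.7 W m⁻².
T_eq = [S(1−A)/(4σ)]^(1/4) = [582.7×0.69/(4×5.67×10⁻⁸)]^(1/4) = 205.2 K.
ΔT = T_surf − T_eq = 353 − 205.2.

ΔT ≈ 147.8 K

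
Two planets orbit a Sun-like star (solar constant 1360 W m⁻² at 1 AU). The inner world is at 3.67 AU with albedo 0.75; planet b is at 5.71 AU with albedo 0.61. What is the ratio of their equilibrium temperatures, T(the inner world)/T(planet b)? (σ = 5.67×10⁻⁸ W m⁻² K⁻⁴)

T_eq = [S₀(1−A)/(4σd²)]^(1/4), so T ∝ (1−A)^(1/4) / √d.
T₁ = [1360×0.25/(4×5.67×10⁻⁸×3.67²)]^(1/4) = 102.71 K.
T₂ = [1360×0.39/(4×5.67×10⁻⁸×5.71²)]^(1/4) = 92.03 K.

T₁/T₂ ≈ 1.116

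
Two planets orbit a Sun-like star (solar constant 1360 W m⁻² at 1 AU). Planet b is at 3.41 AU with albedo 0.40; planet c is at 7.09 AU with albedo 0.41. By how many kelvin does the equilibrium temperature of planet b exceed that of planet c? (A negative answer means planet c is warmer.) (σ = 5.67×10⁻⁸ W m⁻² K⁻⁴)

ΔT ≈ 41.0 K

T_eq = [S₀(1−A)/(4σd²)]^(1/4), so T ∝ (1−A)^(1/4) / √d.
T₁ = [1360×0.60/(4×5.67×10⁻⁸×3.41²)]^(1/4) = 132.63 K.
T₂ = [1360×0.59/(4×5.67×10⁻⁸×7.09²)]^(1/4) = 91.59 K.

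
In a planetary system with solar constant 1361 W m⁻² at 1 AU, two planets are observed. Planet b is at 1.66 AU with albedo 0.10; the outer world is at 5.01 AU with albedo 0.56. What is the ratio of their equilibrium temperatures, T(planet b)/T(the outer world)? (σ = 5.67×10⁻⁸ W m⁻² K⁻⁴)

T_eq = [S₀(1−A)/(4σd²)]^(1/4), so T ∝ (1−A)^(1/4) / √d.
T₁ = [1361×0.90/(4×5.67×10⁻⁸×1.66²)]^(1/4) = 210.41 K.
T₂ = [1361×0.44/(4×5.67×10⁻⁸×5.01²)]^(1/4) = 101.27 K.

T₁/T₂ ≈ 2.078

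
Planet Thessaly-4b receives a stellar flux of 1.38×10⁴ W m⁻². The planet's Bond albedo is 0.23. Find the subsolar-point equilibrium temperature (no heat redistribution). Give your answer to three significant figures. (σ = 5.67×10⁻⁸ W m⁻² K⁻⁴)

At the subsolar point the surface absorbs S(1−A) and emits σT⁴ per unit area — no factor of 4, since only the local patch is in balance.
T = [1.38×10⁴ × 0.77 / 5.67×10⁻⁸]^(1/4) = (1.87×10¹¹)^(1/4) = 658 K.

T_ss ≈ 658 K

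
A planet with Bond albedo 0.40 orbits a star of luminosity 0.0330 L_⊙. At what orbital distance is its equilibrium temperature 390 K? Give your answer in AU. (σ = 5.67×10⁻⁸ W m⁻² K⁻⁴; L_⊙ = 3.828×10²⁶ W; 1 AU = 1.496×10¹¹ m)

d ≈ 0.0717 AU

L = 0.0330 × 3.828×10²⁶ = 1.26×10²⁵ W.
From T_eq⁴ = L(1−A)/(16πσd²): d = √[L(1−A)/(16πσT_eq⁴)].
d = √[1.26×10²⁵ × 0.60 / (16π × 5.67×10⁻⁸ × (390)⁴)] = 1.07×10¹⁰ m = 0.0717 AU.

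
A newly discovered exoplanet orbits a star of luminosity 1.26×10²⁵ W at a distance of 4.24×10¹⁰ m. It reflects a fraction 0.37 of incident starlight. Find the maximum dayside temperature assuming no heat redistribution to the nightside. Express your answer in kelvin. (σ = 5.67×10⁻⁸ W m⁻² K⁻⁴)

T_ss ≈ 281 K

Flux: S = L/(4πd²) = 1.26×10²⁵/(4π×(4.24×10¹⁰)²) = 558 W m⁻².
With no redistribution each surface element balances locally: S(1−A) = σT⁴.
T = [558 × 0.63 / 5.67×10⁻⁸]^(1/4) = (6.20×10⁹)^(1/4) = 281 K.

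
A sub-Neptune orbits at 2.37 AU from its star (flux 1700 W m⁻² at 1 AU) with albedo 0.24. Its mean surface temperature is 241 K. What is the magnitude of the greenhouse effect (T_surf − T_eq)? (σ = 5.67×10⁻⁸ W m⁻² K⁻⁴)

S = 1700/2.37² = 302.7 W m⁻².
T_eq = [S(1−A)/(4σ)]^(1/4) = [302.7×0.76/(4×5.67×10⁻⁸)]^(1/4) = 178.5 K.
ΔT = T_surf − T_eq = 241 − 178.5.

ΔT ≈ 62.5 K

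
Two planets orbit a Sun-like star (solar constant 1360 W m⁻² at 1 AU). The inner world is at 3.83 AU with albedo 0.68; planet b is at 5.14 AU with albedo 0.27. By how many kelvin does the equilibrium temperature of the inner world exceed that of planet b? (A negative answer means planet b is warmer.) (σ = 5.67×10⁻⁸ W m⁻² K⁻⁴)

ΔT ≈ -6.5 K

T_eq = [S₀(1−A)/(4σd²)]^(1/4), so T ∝ (1−A)^(1/4) / √d.
T₁ = [1360×0.32/(4×5.67×10⁻⁸×3.83²)]^(1/4) = 106.95 K.
T₂ = [1360×0.73/(4×5.67×10⁻⁸×5.14²)]^(1/4) = 113.45 K.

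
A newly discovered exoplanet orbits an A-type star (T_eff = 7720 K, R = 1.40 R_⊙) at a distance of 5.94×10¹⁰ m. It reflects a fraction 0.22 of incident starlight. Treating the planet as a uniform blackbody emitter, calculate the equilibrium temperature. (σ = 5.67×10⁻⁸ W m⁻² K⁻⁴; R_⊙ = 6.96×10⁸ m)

T_eq ≈ 657 K

R_⋆ = 1.40 × 6.96×10⁸ = 9.74×10⁸ m.
L = 4πR_⋆²σT_⋆⁴ = 4π(9.74×10⁸)² × 5.67×10⁻⁸ × (7720)⁴ = 2.40×10²⁷ W.
S = L/(4πd²) = 5.42×10⁴ W m⁻².
Energy balance: absorbed = emitted ⇒ πR²·S(1−A) = 4πR²·σT_eq⁴, so T_eq⁴ = S(1−A)/(4σ).
T_eq = [5.42×10⁴ × 0.78 / (4 × 5.67×10⁻⁸)]^(1/4) = (1.86×10¹¹)^(1/4) = 657 K.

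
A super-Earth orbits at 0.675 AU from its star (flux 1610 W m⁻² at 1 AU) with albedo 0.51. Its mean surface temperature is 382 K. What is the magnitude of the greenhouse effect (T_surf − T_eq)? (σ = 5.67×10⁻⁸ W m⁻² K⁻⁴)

ΔT ≈ 86.4 K

S = 1610/0.675² = 3534 W m⁻².
T_eq = [S(1−A)/(4σ)]^(1/4) = [3534×0.49/(4×5.67×10⁻⁸)]^(1/4) = 295.6 K.
ΔT = T_surf − T_eq = 382 − 295.6.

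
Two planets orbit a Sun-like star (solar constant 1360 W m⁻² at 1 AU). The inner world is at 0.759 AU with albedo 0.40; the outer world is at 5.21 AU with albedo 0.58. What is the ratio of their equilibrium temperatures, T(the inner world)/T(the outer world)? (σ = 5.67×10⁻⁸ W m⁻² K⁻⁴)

T₁/T₂ ≈ 2.864

T_eq = [S₀(1−A)/(4σd²)]^(1/4), so T ∝ (1−A)^(1/4) / √d.
T₁ = [1360×0.60/(4×5.67×10⁻⁸×0.759²)]^(1/4) = 281.12 K.
T₂ = [1360×0.42/(4×5.67×10⁻⁸×5.21²)]^(1/4) = 98.14 K.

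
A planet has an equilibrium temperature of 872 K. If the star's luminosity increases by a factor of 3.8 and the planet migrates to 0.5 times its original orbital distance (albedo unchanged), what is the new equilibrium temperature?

T_eq ≈ 1720 K

T_eq ∝ L^(1/4) · d^(−1/2).
T′ = 872 × 3.8^(1/4) / 0.5^(1/2) = 1720 K.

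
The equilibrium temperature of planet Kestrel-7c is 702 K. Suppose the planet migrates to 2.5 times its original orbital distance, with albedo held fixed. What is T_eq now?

T_eq ≈ 444 K

T_eq ∝ L^(1/4) · d^(−1/2).
T′ = 702 / 2.5^(1/2) = 444 K.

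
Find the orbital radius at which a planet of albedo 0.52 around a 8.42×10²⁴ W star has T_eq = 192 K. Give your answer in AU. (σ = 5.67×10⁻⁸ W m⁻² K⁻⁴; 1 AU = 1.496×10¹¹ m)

d ≈ 0.216 AU

From T_eq⁴ = L(1−A)/(16πσd²): d = √[L(1−A)/(16πσT_eq⁴)].
d = √[8.42×10²⁴ × 0.48 / (16π × 5.67×10⁻⁸ × (192)⁴)] = 3.23×10¹⁰ m = 0.216 AU.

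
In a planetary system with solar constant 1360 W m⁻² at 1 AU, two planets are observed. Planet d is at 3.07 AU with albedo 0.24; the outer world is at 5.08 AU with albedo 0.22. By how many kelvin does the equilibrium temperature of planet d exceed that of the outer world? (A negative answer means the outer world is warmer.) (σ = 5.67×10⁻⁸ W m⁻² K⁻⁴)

T_eq = [S₀(1−A)/(4σd²)]^(1/4), so T ∝ (1−A)^(1/4) / √d.
T₁ = [1360×0.76/(4×5.67×10⁻⁸×3.07²)]^(1/4) = 148.29 K.
T₂ = [1360×0.78/(4×5.67×10⁻⁸×5.08²)]^(1/4) = 116.03 K.

ΔT ≈ 32.3 K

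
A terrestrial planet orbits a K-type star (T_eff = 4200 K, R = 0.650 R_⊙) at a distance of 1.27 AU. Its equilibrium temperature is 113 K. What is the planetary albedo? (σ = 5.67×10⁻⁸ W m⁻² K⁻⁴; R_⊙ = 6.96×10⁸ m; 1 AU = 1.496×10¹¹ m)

A ≈ 0.63

R_⋆ = 0.650 × 6.96×10⁸ = 4.52×10⁸ m.
d = 1.27 AU = 1.90×10¹¹ m.
L = 4πR_⋆²σT_⋆⁴ = 4π(4.52×10⁸)² × 5.67×10⁻⁸ × (4200)⁴ = 4.54×10²⁵ W.
S = L/(4πd²) = 100 W m⁻².
From T_eq⁴ = S(1−A)/(4σ): 1−A = 4σT_eq⁴/S.
1−A = 4 × 5.67×10⁻⁸ × (113)⁴ / 100 = 0.370.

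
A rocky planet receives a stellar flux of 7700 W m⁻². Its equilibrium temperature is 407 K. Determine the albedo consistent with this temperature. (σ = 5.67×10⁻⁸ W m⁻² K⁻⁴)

A ≈ 0.19

From T_eq⁴ = S(1−A)/(4σ): 1−A = 4σT_eq⁴/S.
1−A = 4 × 5.67×10⁻⁸ × (407)⁴ / 7700 = 0.808.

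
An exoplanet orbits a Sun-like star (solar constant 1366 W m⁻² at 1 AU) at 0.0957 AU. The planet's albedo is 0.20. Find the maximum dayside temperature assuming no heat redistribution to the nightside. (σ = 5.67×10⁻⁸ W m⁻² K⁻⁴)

Flux at 0.0957 AU: S = 1366/0.0957² = 1.49×10⁵ W m⁻².
With no redistribution each surface element balances locally: S(1−A) = σT⁴.
T = [1.49×10⁵ × 0.80 / 5.67×10⁻⁸]^(1/4) = (2.10×10¹²)^(1/4) = 1200 K.

T_ss ≈ 1200 K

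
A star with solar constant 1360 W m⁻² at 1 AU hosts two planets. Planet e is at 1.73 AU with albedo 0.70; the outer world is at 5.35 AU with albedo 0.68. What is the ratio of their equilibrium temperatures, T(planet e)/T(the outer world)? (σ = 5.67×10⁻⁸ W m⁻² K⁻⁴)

T_eq = [S₀(1−A)/(4σd²)]^(1/4), so T ∝ (1−A)^(1/4) / √d.
T₁ = [1360×0.30/(4×5.67×10⁻⁸×1.73²)]^(1/4) = 156.58 K.
T₂ = [1360×0.32/(4×5.67×10⁻⁸×5.35²)]^(1/4) = 90.49 K.

T₁/T₂ ≈ 1.730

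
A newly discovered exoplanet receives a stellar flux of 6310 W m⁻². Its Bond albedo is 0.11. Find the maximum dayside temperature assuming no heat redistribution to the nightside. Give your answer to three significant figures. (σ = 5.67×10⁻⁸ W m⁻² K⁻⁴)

T_ss ≈ 561 K

With no redistribution each surface element balances locally: S(1−A) = σT⁴.
T = [6310 × 0.89 / 5.67×10⁻⁸]^(1/4) = (9.90×10¹⁰)^(1/4) = 561 K.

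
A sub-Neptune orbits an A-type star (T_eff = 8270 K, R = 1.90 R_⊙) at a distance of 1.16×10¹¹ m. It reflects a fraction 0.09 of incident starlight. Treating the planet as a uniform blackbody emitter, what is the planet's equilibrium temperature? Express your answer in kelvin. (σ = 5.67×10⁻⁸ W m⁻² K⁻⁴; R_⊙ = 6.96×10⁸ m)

T_eq ≈ 610 K

R_⋆ = 1.90 × 6.96×10⁸ = 1.32×10⁹ m.
L = 4πR_⋆²σT_⋆⁴ = 4π(1.32×10⁹)² × 5.67×10⁻⁸ × (8270)⁴ = 5.83×10²⁷ W.
S = L/(4πd²) = 3.45×10⁴ W m⁻².
Energy balance: absorbed = emitted ⇒ πR²·S(1−A) = 4πR²·σT_eq⁴, so T_eq⁴ = S(1−A)/(4σ).
T_eq = [3.45×10⁴ × 0.91 / (4 × 5.67×10⁻⁸)]^(1/4) = (1.38×10¹¹)^(1/4) = 610 K.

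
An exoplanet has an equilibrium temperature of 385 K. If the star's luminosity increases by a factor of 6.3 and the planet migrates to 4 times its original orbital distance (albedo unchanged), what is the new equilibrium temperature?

T_eq ∝ L^(1/4) · d^(−1/2).
T′ = 385 × 6.3^(1/4) / 4^(1/2) = 305 K.

T_eq ≈ 305 K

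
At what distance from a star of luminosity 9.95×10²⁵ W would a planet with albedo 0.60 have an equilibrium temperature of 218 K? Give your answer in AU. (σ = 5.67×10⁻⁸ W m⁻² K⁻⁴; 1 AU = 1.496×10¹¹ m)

From T_eq⁴ = L(1−A)/(16πσd²): d = √[L(1−A)/(16πσT_eq⁴)].
d = √[9.95×10²⁵ × 0.40 / (16π × 5.67×10⁻⁸ × (218)⁴)] = 7.86×10¹⁰ m = 0.526 AU.

d ≈ 0.526 AU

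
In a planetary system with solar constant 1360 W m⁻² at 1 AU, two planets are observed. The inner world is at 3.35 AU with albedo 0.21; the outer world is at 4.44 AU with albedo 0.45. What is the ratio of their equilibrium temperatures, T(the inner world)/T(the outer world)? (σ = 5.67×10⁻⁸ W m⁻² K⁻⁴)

T_eq = [S₀(1−A)/(4σd²)]^(1/4), so T ∝ (1−A)^(1/4) / √d.
T₁ = [1360×0.79/(4×5.67×10⁻⁸×3.35²)]^(1/4) = 143.34 K.
T₂ = [1360×0.55/(4×5.67×10⁻⁸×4.44²)]^(1/4) = 113.73 K.

T₁/T₂ ≈ 1.260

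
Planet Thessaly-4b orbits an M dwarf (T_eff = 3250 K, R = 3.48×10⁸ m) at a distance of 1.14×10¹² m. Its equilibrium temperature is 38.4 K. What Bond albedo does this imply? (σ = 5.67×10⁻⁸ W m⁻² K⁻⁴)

L = 4πR_⋆²σT_⋆⁴ = 4π(3.48×10⁸)² × 5.67×10⁻⁸ × (3250)⁴ = 9.63×10²⁴ W.
S = L/(4πd²) = 0.589 W m⁻².
From T_eq⁴ = S(1−A)/(4σ): 1−A = 4σT_eq⁴/S.
1−A = 4 × 5.67×10⁻⁸ × (38.4)⁴ / 0.589 = 0.837.

A ≈ 0.16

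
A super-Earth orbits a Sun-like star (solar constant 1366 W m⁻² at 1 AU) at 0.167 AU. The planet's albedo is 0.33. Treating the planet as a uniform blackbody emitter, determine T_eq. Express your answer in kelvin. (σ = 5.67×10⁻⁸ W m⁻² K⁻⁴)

Flux at 0.167 AU: S = 1366/0.167² = 4.90×10⁴ W m⁻².
Energy balance: absorbed = emitted ⇒ πR²·S(1−A) = 4πR²·σT_eq⁴, so T_eq⁴ = S(1−A)/(4σ).
T_eq = [4.90×10⁴ × 0.67 / (4 × 5.67×10⁻⁸)]^(1/4) = (1.45×10¹¹)^(1/4) = 617 K.

T_eq ≈ 617 K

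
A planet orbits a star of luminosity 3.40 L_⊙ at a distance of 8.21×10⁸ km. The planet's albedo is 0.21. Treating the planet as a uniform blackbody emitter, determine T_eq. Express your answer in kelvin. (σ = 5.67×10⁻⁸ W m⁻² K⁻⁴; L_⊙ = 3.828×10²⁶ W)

d = 8.21×10⁸ km = 8.21×10¹¹ m.
L = 3.40 × 3.828×10²⁶ = 1.30×10²⁷ W.
Flux: S = L/(4πd²) = 1.30×10²⁷/(4π×(8.21×10¹¹)²) = 154 W m⁻².
Energy balance: absorbed = emitted ⇒ πR²·S(1−A) = 4πR²·σT_eq⁴, so T_eq⁴ = S(1−A)/(4σ).
T_eq = [154 × 0.79 / (4 × 5.67×10⁻⁸)]^(1/4) = (5.35×10⁸)^(1/4) = 152 K.

T_eq ≈ 152 K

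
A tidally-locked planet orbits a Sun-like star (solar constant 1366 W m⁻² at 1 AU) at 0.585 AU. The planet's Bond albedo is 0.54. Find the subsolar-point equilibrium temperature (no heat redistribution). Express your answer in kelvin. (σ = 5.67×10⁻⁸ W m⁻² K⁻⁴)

Flux at 0.585 AU: S = 1366/0.585² = 3990 W m⁻².
At the subsolar point the surface absorbs S(1−A) and emits σT⁴ per unit area — no factor of 4, since only the local patch is in balance.
T = [3990 × 0.46 / 5.67×10⁻⁸]^(1/4) = (3.24×10¹⁰)^(1/4) = 424 K.

T_ss ≈ 424 K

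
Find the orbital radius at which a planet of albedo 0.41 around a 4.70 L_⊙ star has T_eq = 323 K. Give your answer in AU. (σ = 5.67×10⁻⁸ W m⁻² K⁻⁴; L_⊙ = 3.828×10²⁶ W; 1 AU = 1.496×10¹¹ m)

d ≈ 1.24 AU

L = 4.70 × 3.828×10²⁶ = 1.80×10²⁷ W.
From T_eq⁴ = L(1−A)/(16πσd²): d = √[L(1−A)/(16πσT_eq⁴)].
d = √[1.80×10²⁷ × 0.59 / (16π × 5.67×10⁻⁸ × (323)⁴)] = 1.85×10¹¹ m = 1.24 AU.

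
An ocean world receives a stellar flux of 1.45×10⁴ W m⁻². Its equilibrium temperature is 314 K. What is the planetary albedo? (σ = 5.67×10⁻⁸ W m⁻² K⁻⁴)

A ≈ 0.85

From T_eq⁴ = S(1−A)/(4σ): 1−A = 4σT_eq⁴/S.
1−A = 4 × 5.67×10⁻⁸ × (314)⁴ / 1.45×10⁴ = 0.152.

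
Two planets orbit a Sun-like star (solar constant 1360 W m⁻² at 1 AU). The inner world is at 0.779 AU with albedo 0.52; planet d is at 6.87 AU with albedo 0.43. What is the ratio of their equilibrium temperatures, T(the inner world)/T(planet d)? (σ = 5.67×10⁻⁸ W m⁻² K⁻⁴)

T_eq = [S₀(1−A)/(4σd²)]^(1/4), so T ∝ (1−A)^(1/4) / √d.
T₁ = [1360×0.48/(4×5.67×10⁻⁸×0.779²)]^(1/4) = 262.43 K.
T₂ = [1360×0.57/(4×5.67×10⁻⁸×6.87²)]^(1/4) = 92.25 K.

T₁/T₂ ≈ 2.845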